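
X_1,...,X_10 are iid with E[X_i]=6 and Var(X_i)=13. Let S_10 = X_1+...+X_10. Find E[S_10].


E[S_n] = n*E[X_1] = 10*6 = 60

60


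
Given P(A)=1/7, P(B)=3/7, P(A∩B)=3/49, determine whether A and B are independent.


P(A)*P(B) = 1/7*3/7 = 3/49
P(A∩B) = 3/49, which equals P(A)P(B), so independent

Yes, A and B are independent


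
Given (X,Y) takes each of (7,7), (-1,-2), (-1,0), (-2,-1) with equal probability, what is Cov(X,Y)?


E[X]=3/4, E[Y]=1, E[XY]=53/4
Cov(X,Y) = E[XY] - E[X]E[Y] = 53/4 - 3/4*1 = 25/2

25/2


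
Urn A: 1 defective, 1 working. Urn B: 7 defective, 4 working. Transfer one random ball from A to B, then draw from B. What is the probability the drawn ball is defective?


P(transfer defective) = 1/2; P(transfer working) = 1/2
If defective transferred: Urn II has 8 defective of 12, so P(defective|defective moved) = 2/3
If working transferred: Urn II has 7 defective of 12, so P(defective|working moved) = 7/12
By total probability: P(defective) = 1/2*2/3 + 1/2*7/12 = 5/8

5/8


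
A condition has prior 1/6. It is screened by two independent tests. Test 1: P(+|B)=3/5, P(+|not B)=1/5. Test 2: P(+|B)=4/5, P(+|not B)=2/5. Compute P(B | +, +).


After test 1: P(+) = 3/5*1/6 + 1/5*5/6 = 4/15
P(B|+) = (1/10)/(4/15) = 3/8
After test 2 (use post1 as new prior): P(+) = 4/5*3/8 + 2/5*5/8 = 11/20
P(B|+,+) = (3/10)/(11/20) = 6/11

6/11


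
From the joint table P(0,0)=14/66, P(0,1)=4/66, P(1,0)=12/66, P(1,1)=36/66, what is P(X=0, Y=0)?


Read from table: P(X=0, Y=0) = 14/66 = 7/33

7/33


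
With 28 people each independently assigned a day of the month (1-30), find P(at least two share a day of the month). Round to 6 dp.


P(all different) = prod((30-i)/30 for i=0..27) = 0.000000
P(at least one match) = 1 - 0.000000 = 1.000000

1.000000


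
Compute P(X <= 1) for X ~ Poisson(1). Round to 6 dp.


P(X<=1) = e^(-1)*1^0/0! + e^(-1)*1^1/1!
≈ 0.3678794412 + 0.3678794412
= 0.7357588824
≈ 0.735759

0.735759


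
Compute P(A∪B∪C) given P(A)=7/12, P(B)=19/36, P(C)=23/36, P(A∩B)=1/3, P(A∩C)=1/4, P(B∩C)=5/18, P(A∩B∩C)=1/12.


P(A∪B∪C) = P(A)+P(B)+P(C) - P(AB)-P(AC)-P(BC) + P(ABC)
= 7/12+19/36+23/36 - 1/3-1/4-5/18 + 1/12
= 35/36

35/36


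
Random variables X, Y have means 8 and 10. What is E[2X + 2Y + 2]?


E[2X + 2Y + 2] = 2*E[X] + 2*E[Y] + 2
= (2)*(8) + (2)*(10) + (2)
= 16 + 20 + 2 = 38

38


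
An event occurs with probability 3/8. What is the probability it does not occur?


P(A') = 1 - P(A) = 1 - 3/8 = 5/8

5/8


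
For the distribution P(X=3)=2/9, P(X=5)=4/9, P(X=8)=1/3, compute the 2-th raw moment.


E[X^2] = sum(x^2 * P(x))
= 9*2/9 + 25*4/9 + 64*1/3
= 310/9

310/9


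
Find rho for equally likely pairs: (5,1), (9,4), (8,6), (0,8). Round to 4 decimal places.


Cov(X,Y) = -3.8750, Var(X) = 12.2500, Var(Y) = 6.6875
rho = Cov/(sqrt(VarX)*sqrt(VarY)) = -0.4281

-0.4281


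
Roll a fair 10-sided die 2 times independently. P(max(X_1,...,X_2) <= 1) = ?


P(max <= 1) = P(all X_i <= 1) = (P(X_1 <= 1))^2
= (1/10)^2 = 1/100

1/100


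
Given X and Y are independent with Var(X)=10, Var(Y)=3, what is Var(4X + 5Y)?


Independence => Cov(X,Y)=0
Var(4X + 5Y) = 4^2*Var(X) + 5^2*Var(Y)
= 16*10 + 25*3 = 235

235


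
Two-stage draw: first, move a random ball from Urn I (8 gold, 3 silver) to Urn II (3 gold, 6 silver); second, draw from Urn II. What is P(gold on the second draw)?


P(transfer gold) = 8/11; P(transfer silver) = 3/11
If gold transferred: Urn II has 4 gold of 10, so P(gold|gold moved) = 2/5
If silver transferred: Urn II has 3 gold of 10, so P(gold|silver moved) = 3/10
By total probability: P(gold) = 8/11*2/5 + 3/11*3/10 = 41/110

41/110


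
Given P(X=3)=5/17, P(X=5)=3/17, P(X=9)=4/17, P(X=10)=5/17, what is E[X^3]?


E[X^3] = sum(g(x)*P(x))
= 27*5/17 + 125*3/17 + 729*4/17 + 1000*5/17
= 8426/17

8426/17


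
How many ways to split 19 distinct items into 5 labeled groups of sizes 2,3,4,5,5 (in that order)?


19! = 121645100408832000
Denominator: 2!=2 * 3!=6 * 4!=24 * 5!=120 * 5!=120
Coefficient = 121645100408832000 / 4147200 = 29331862560

29331862560


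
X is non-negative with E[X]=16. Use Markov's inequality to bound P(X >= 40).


Markov: P(X >= a) <= E[X]/a
P(X >= 40) <= 16/40 = 2/5

2/5


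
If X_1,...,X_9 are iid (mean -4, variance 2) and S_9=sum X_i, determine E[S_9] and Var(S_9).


E[S_n] = n*mu = 9*-4 = -36
Var(S_n) = n*sigma^2 = 9*2 = 18

E[S_9]=-36, Var(S_9)=18


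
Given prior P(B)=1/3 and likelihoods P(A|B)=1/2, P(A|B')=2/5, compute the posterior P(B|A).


P(A) = P(A|B)P(B) + P(A|B')P(B') = 1/2*1/3 + 2/5*2/3 = 13/30
P(B|A) = P(A|B)P(B)/P(A) = (1/6)/(13/30) = 5/13

5/13


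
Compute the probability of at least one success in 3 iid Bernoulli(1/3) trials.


P(at least one) = 1 - P(none)
P(none) = (1 - 1/3)^3 = (2/3)^3 = 8/27
P(at least one) = 1 - 8/27 = 19/27

19/27


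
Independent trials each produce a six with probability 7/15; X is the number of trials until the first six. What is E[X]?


For geometric (trials until first success), E[X] = 1/p = 1/(7/15) = 15/7

15/7


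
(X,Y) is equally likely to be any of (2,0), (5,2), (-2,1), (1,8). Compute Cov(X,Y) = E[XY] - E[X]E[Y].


E[X]=3/2, E[Y]=11/4, E[XY]=4
Cov(X,Y) = E[XY] - E[X]E[Y] = 4 - 3/2*11/4 = -1/8

-1/8


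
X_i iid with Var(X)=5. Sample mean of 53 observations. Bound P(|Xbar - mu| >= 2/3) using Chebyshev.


Var(Xbar) = Var(X)/n = 5/53
Chebyshev: P(|Xbar-mu| >= 2/3) <= Var(Xbar)/(2/3)^2 = (5/53)/(4/9) = 45/212

45/212


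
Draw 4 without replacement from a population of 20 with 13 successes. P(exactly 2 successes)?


P(X=2) = C(13,2)*C(7,2) / C(20,4)
= 78*21 / 4845
= 1638/4845 = 546/1615

546/1615


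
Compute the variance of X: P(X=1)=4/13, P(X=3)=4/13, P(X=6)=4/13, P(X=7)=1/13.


E[X] = 47/13, E[X^2] = 233/13
Var(X) = E[X^2] - (E[X])^2 = 233/13 - (47/13)^2 = 820/169

820/169


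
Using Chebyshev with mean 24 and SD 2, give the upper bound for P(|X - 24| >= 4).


k = 4/2 = 2
Chebyshev: P(|X-mu| >= k*sigma) <= 1/k^2 = 1/2^2 = 1/4

1/4


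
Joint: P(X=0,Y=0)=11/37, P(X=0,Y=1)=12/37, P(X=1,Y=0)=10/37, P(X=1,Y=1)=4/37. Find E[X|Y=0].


P(Y=0) = 21/37
E[X|Y=0] = (0*11 + 1*10)/21 = 10/21

10/21


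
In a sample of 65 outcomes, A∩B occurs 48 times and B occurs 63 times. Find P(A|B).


P(A|B) = P(A∩B)/P(B) = (48/65)/(63/65) = 48/63 = 16/21

16/21


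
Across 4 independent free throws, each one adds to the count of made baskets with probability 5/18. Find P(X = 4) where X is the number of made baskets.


P(X=4) = C(4,4) * p^4 * (1-p)^0
= 1 * 625/104976 * 1
= 625/104976

625/104976


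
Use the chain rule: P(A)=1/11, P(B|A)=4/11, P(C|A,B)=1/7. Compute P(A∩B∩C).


P(A∩B∩C) = P(A) * P(B|A) * P(C|A∩B)
= 1/11 * 4/11 * 1/7
= 4/121 * 1/7 = 4/847

4/847


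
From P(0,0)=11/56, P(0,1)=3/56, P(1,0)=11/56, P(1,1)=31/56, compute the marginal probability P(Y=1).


P(Y=1) = P(0,1)+P(1,1) = 3/56 + 31/56 = 34/56 = 17/28

17/28


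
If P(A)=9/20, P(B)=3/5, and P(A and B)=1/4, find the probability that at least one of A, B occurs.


P(A∪B) = P(A) + P(B) - P(A∩B)
= 9/20 + 3/5 - 1/4 = 4/5

4/5


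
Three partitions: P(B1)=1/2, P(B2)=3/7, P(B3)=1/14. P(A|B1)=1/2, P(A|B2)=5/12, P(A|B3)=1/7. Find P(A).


P(A) = P(A|B1)P(B1) + P(A|B2)P(B2) + P(A|B3)P(B3)
= 1/2*1/2 + 5/12*3/7 + 1/7*1/14
= 1/4 + 5/28 + 1/98 = 43/98

43/98


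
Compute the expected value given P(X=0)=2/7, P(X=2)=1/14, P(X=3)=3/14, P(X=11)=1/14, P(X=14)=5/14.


E[X] = sum(x * P(x))
= 0*2/7 + 2*1/14 + 3*3/14 + 11*1/14 + 14*5/14
= 46/7

46/7


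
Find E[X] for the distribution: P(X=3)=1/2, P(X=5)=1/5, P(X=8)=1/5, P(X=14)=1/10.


E[X] = sum(x * P(x))
= 3*1/2 + 5*1/5 + 8*1/5 + 14*1/10
= 11/2

11/2


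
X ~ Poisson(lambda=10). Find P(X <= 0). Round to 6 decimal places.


P(X<=0) = e^(-10)*10^0/0!
≈ 0.0000453999
≈ 0.000045

0.000045


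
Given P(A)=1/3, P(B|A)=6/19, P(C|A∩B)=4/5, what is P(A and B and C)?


P(A∩B∩C) = P(A) * P(B|A) * P(C|A∩B)
= 1/3 * 6/19 * 4/5
= 2/19 * 4/5 = 8/95

8/95


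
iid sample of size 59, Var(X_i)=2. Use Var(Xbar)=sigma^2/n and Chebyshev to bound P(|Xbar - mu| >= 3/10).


Var(Xbar) = Var(X)/n = 2/59
Chebyshev: P(|Xbar-mu| >= 3/10) <= Var(Xbar)/(3/10)^2 = (2/59)/(9/100) = 200/531

200/531


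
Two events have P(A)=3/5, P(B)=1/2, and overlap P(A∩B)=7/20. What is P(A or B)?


P(A∪B) = P(A) + P(B) - P(A∩B)
= 3/5 + 1/2 - 7/20 = 3/4

3/4


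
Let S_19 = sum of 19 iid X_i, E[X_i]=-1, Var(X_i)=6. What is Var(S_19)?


By independence, Var(S_n) = n*Var(X_1) = 19*6 = 114

114


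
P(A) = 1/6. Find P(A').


P(A') = 1 - P(A) = 1 - 1/6 = 5/6

5/6


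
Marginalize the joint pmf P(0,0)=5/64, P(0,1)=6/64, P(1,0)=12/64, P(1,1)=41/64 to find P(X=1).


P(X=1) = P(1,0)+P(1,1) = 12/64 + 41/64 = 53/64

53/64


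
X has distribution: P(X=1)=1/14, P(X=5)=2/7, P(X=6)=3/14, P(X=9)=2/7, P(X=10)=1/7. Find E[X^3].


E[X^3] = sum(g(x)*P(x))
= 1*1/14 + 125*2/7 + 216*3/14 + 729*2/7 + 1000*1/7
= 6065/14

6065/14


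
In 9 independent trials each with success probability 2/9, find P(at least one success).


P(at least one) = 1 - P(none)
P(none) = (1 - 2/9)^9 = (7/9)^9 = 40353607/387420489
P(at least one) = 1 - 40353607/387420489 = 347066882/387420489

347066882/387420489


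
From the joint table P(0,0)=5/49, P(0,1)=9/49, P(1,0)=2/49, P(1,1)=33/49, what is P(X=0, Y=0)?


Read from table: P(X=0, Y=0) = 5/49

5/49


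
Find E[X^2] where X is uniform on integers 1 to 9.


E[X^2] = (1/9) * sum(x^2 for x=1..9)
= 285/9 = 95/3

95/3


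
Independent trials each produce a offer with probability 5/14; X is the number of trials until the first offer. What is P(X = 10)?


P(X=10) = (1-p)^9 * p = (9/14)^9 * 5/14
= 387420489/20661046784 * 5/14 = 1937102445/289254654976

1937102445/289254654976


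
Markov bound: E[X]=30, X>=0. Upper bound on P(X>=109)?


Markov: P(X >= a) <= E[X]/a
P(X >= 109) <= 30/109

30/109


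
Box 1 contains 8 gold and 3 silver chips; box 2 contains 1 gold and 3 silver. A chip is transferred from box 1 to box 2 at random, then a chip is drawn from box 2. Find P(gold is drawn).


P(transfer gold) = 8/11; P(transfer silver) = 3/11
If gold transferred: Urn II has 2 gold of 5, so P(gold|gold moved) = 2/5
If silver transferred: Urn II has 1 gold of 5, so P(gold|silver moved) = 1/5
By total probability: P(gold) = 8/11*2/5 + 3/11*1/5 = 19/55

19/55


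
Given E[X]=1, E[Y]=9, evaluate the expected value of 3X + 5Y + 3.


E[3X + 5Y + 3] = 3*E[X] + 5*E[Y] + 3
= (3)*(1) + (5)*(9) + (3)
= 3 + 45 + 3 = 51

51


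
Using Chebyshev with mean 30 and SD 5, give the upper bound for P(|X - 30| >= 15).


k = 15/5 = 3
Chebyshev: P(|X-mu| >= k*sigma) <= 1/k^2 = 1/3^2 = 1/9

1/9


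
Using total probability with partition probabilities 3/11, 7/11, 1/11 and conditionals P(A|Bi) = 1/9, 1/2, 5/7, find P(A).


P(A) = P(A|B1)P(B1) + P(A|B2)P(B2) + P(A|B3)P(B3)
= 1/9*3/11 + 1/2*7/11 + 5/7*1/11
= 1/33 + 7/22 + 5/77 = 191/462

191/462


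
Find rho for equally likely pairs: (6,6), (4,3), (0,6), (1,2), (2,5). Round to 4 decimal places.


Cov(X,Y) = 0.5600, Var(X) = 4.6400, Var(Y) = 2.6400
rho = Cov/(sqrt(VarX)*sqrt(VarY)) = 0.1600

0.1600


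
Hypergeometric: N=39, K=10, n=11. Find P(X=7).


P(X=7) = C(10,7)*C(29,4) / C(39,11)
= 120*23751 / 1676056044
= 2850120/1676056044 = 630/370481

630/370481


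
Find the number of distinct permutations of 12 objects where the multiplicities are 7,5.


12! = 479001600
Denominator: 7!=5040 * 5!=120
Coefficient = 479001600 / 604800 = 792

792


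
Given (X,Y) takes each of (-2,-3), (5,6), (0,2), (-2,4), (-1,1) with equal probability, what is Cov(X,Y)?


E[X]=0, E[Y]=2, E[XY]=27/5
Cov(X,Y) = E[XY] - E[X]E[Y] = 27/5 - 0*2 = 27/5

27/5


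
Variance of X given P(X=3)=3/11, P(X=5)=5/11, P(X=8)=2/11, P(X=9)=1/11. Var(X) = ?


E[X] = 59/11, E[X^2] = 361/11
Var(X) = E[X^2] - (E[X])^2 = 361/11 - (59/11)^2 = 490/121

490/121


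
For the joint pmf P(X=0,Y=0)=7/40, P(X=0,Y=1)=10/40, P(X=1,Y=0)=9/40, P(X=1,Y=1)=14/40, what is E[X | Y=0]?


P(Y=0) = 16/40
E[X|Y=0] = (0*7 + 1*9)/16 = 9/16

9/16


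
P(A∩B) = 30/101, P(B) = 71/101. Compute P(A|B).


P(A|B) = P(A∩B)/P(B) = (30/101)/(71/101) = 30/71

30/71


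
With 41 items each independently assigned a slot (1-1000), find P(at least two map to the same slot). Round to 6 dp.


P(all different) = prod((1000-i)/1000 for i=0..40) = 0.435483
P(at least one match) = 1 - 0.435483 = 0.564517

0.564517


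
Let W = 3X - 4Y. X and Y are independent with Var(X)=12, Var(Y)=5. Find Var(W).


Independence => Cov(X,Y)=0
Var(3X - 4Y) = 3^2*Var(X) + (-4)^2*Var(Y)
= 9*12 + 16*5 = 188

188


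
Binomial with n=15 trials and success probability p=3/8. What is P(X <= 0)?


P(X<=0) = P(X=0)
= 30517578125/35184372088832
= 30517578125/35184372088832

30517578125/35184372088832


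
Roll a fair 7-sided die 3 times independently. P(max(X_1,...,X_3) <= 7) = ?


P(max <= 7) = P(all X_i <= 7) = (P(X_1 <= 7))^3
= (7/7)^3 = 1^3 = 1

1


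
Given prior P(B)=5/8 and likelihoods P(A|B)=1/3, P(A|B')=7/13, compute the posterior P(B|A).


P(A) = P(A|B)P(B) + P(A|B')P(B') = 1/3*5/8 + 7/13*3/8 = 16/39
P(B|A) = P(A|B)P(B)/P(A) = (5/24)/(16/39) = 65/128

65/128


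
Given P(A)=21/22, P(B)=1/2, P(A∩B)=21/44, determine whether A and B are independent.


P(A)*P(B) = 21/22*1/2 = 21/44
P(A∩B) = 21/44, which equals P(A)P(B), so independent

Yes, A and B are independent


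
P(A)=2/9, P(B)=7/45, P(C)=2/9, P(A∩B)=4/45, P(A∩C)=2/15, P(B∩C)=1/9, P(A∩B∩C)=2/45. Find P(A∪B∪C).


P(A∪B∪C) = P(A)+P(B)+P(C) - P(AB)-P(AC)-P(BC) + P(ABC)
= 2/9+7/45+2/9 - 4/45-2/15-1/9 + 2/45
= 14/45

14/45


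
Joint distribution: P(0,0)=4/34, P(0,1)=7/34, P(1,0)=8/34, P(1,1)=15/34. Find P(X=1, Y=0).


Read from table: P(X=1, Y=0) = 8/34 = 4/17

4/17


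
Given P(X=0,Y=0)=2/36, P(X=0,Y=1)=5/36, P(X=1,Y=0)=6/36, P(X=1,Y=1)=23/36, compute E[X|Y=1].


P(Y=1) = 28/36
E[X|Y=1] = (0*5 + 1*23)/28 = 23/28

23/28


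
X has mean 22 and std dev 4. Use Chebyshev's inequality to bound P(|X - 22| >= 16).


k = 16/4 = 4
Chebyshev: P(|X-mu| >= k*sigma) <= 1/k^2 = 1/4^2 = 1/16

1/16


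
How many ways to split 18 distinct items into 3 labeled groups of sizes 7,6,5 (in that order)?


18! = 6402373705728000
Denominator: 7!=5040 * 6!=720 * 5!=120
Coefficient = 6402373705728000 / 435456000 = 14702688

14702688


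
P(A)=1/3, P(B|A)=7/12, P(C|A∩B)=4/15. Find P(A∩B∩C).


P(A∩B∩C) = P(A) * P(B|A) * P(C|A∩B)
= 1/3 * 7/12 * 4/15
= 7/36 * 4/15 = 7/135

7/135


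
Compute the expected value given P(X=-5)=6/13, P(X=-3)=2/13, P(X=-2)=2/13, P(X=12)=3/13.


E[X] = sum(x * P(x))
= -5*6/13 - 3*2/13 - 2*2/13 + 12*3/13
= -4/13

-4/13


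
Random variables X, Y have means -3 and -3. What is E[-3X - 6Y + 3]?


E[-3X - 6Y + 3] = -3*E[X] - 6*E[Y] + 3
= (-3)*(-3) + (-6)*(-3) + (3)
= 9 + 18 + 3 = 30

30


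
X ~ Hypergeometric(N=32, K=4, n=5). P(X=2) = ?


P(X=2) = C(4,2)*C(28,3) / C(32,5)
= 6*3276 / 201376
= 19656/201376 = 351/3596

351/3596


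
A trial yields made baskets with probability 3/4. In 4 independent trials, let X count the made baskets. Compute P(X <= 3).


P(X<=3) = P(X=0) + P(X=1) + P(X=2) + P(X=3)
= 1/256 + 3/64 + 27/128 + 27/64
= 175/256

175/256


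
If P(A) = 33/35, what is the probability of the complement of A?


P(A') = 1 - P(A) = 1 - 33/35 = 2/35

2/35


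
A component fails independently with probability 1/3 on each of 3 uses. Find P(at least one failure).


P(at least one) = 1 - P(none)
P(none) = (1 - 1/3)^3 = (2/3)^3 = 8/27
P(at least one) = 1 - 8/27 = 19/27

19/27


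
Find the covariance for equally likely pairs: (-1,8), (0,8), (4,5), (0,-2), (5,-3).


E[X]=8/5, E[Y]=16/5, E[XY]=-3/5
Cov(X,Y) = E[XY] - E[X]E[Y] = -3/5 - 8/5*16/5 = -143/25

-143/25


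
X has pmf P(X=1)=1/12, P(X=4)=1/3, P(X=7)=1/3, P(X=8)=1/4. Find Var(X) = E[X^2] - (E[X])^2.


E[X] = 23/4, E[X^2] = 151/4
Var(X) = E[X^2] - (E[X])^2 = 151/4 - (23/4)^2 = 75/16

75/16


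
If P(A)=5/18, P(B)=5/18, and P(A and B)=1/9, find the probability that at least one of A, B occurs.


P(A∪B) = P(A) + P(B) - P(A∩B)
= 5/18 + 5/18 - 1/9 = 4/9

4/9


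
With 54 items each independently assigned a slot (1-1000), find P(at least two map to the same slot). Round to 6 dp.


P(all different) = prod((1000-i)/1000 for i=0..53) = 0.232882
P(at least one match) = 1 - 0.232882 = 0.767118

0.767118


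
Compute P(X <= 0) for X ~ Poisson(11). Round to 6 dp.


P(X<=0) = e^(-11)*11^0/0!
≈ 0.0000167017
≈ 0.000017

0.000017


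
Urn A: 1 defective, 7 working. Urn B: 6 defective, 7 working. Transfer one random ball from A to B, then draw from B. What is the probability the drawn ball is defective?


P(transfer defective) = 1/8; P(transfer working) = 7/8
If defective transferred: Urn II has 7 defective of 14, so P(defective|defective moved) = 1/2
If working transferred: Urn II has 6 defective of 14, so P(defective|working moved) = 3/7
By total probability: P(defective) = 1/8*1/2 + 7/8*3/7 = 7/16

7/16


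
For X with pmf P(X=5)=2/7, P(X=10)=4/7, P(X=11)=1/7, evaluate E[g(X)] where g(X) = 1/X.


E[1/X] = sum(g(x)*P(x))
= 1/5*2/7 + 1/10*4/7 + 1/11*1/7
= 7/55

7/55


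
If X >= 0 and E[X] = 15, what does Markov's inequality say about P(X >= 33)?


Markov: P(X >= a) <= E[X]/a
P(X >= 33) <= 15/33 = 5/11

5/11


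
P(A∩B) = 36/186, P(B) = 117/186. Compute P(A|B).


P(A|B) = P(A∩B)/P(B) = (36/186)/(117/186) = 36/117 = 4/13

4/13


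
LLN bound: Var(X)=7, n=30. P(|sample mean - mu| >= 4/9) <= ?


Var(Xbar) = Var(X)/n = 7/30
Chebyshev: P(|Xbar-mu| >= 4/9) <= Var(Xbar)/(4/9)^2 = (7/30)/(16/81) = 189/160
Bound exceeds 1, so trivial bound: 1

1


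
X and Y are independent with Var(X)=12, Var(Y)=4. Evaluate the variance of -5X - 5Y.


Independence => Cov(X,Y)=0
Var(-5X - 5Y) = (-5)^2*Var(X) + (-5)^2*Var(Y)
= 25*12 + 25*4 = 400

400


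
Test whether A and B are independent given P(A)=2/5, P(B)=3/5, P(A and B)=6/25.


P(A)*P(B) = 2/5*3/5 = 6/25
P(A∩B) = 6/25, which equals P(A)P(B), so independent

Yes, A and B are independent


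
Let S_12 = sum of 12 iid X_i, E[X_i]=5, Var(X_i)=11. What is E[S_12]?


E[S_n] = n*E[X_1] = 12*5 = 60

60


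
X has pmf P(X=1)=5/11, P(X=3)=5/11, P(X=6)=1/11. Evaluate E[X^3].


E[X^3] = sum(x^3 * P(x))
= 1*5/11 + 27*5/11 + 216*1/11
= 356/11

356/11


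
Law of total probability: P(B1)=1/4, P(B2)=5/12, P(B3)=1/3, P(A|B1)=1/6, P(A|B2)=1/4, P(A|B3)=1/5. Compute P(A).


P(A) = P(A|B1)P(B1) + P(A|B2)P(B2) + P(A|B3)P(B3)
= 1/6*1/4 + 1/4*5/12 + 1/5*1/3
= 1/24 + 5/48 + 1/15 = 17/80

17/80


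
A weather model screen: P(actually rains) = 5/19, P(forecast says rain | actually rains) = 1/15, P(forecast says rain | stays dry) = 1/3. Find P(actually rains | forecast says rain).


P(A) = P(A|B)P(B) + P(A|B')P(B') = 1/15*5/19 + 1/3*14/19 = 5/19
P(B|A) = P(A|B)P(B)/P(A) = (1/57)/(5/19) = 1/15

1/15


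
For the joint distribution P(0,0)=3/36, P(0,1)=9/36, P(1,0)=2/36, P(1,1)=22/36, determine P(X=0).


P(X=0) = P(0,0)+P(0,1) = 3/36 + 9/36 = 12/36 = 1/3

1/3


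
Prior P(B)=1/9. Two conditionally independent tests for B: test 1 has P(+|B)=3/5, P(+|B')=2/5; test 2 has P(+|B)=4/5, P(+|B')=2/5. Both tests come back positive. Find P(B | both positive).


After test 1: P(+) = 3/5*1/9 + 2/5*8/9 = 19/45
P(B|+) = (1/15)/(19/45) = 3/19
After test 2 (use post1 as new prior): P(+) = 4/5*3/19 + 2/5*16/19 = 44/95
P(B|+,+) = (12/95)/(44/95) = 3/11

3/11


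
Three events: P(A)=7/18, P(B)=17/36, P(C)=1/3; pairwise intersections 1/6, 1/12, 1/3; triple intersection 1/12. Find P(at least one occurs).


P(A∪B∪C) = P(A)+P(B)+P(C) - P(AB)-P(AC)-P(BC) + P(ABC)
= 7/18+17/36+1/3 - 1/6-1/12-1/3 + 1/12
= 25/36

25/36


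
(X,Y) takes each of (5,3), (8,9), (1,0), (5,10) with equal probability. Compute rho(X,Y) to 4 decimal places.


Cov(X,Y) = 8.1250, Var(X) = 6.1875, Var(Y) = 17.2500
rho = Cov/(sqrt(VarX)*sqrt(VarY)) = 0.7865

0.7865


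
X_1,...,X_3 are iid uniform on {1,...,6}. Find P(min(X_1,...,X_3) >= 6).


P(min >= 6) = P(all X_i >= 6) = (P(X_1 >= 6))^3
= (1/6)^3 = 1/216

1/216


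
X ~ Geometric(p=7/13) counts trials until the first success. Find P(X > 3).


P(X > 3) = P(first 3 trials all fail) = (1-p)^3 = (6/13)^3 = 216/2197

216/2197


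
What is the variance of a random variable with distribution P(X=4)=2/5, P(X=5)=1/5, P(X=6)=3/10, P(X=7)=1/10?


E[X] = 51/10, E[X^2] = 271/10
Var(X) = E[X^2] - (E[X])^2 = 271/10 - (51/10)^2 = 109/100

109/100


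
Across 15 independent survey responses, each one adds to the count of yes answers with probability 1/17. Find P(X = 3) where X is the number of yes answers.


P(X=3) = C(15,3) * p^3 * (1-p)^12
= 455 * 1/4913 * 281474976710656/582622237229761
= 128071114403348480/2862423051509815793

128071114403348480/2862423051509815793


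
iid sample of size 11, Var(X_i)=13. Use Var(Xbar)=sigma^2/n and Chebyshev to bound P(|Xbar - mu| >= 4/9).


Var(Xbar) = Var(X)/n = 13/11
Chebyshev: P(|Xbar-mu| >= 4/9) <= Var(Xbar)/(4/9)^2 = (13/11)/(16/81) = 1053/176
Bound exceeds 1, so trivial bound: 1

1


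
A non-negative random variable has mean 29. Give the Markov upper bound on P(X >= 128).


Markov: P(X >= a) <= E[X]/a
P(X >= 128) <= 29/128

29/128


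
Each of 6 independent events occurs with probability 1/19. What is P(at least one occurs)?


P(at least one) = 1 - P(none)
P(none) = (1 - 1/19)^6 = (18/19)^6 = 34012224/47045881
P(at least one) = 1 - 34012224/47045881 = 13033657/47045881

13033657/47045881


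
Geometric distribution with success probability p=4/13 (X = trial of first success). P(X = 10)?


P(X=10) = (1-p)^9 * p = (9/13)^9 * 4/13
= 387420489/10604499373 * 4/13 = 1549681956/137858491849

1549681956/137858491849


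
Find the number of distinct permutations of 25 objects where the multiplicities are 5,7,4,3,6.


25! = 15511210043330985984000000
Denominator: 5!=120 * 7!=5040 * 4!=24 * 3!=6 * 6!=720
Coefficient = 15511210043330985984000000 / 62705664000 = 247365374256000

247365374256000


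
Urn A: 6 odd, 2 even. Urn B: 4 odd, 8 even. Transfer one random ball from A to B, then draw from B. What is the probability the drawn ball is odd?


P(transfer odd) = 6/8 = 3/4; P(transfer even) = 1/4
If odd transferred: Urn II has 5 odd of 13, so P(odd|odd moved) = 5/13
If even transferred: Urn II has 4 odd of 13, so P(odd|even moved) = 4/13
By total probability: P(odd) = 3/4*5/13 + 1/4*4/13 = 19/52

19/52


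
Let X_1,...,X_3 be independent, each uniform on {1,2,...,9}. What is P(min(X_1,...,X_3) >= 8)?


P(min >= 8) = P(all X_i >= 8) = (P(X_1 >= 8))^3
= (2/9)^3 = 8/729

8/729


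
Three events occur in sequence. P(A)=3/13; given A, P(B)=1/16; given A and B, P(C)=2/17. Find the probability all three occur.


P(A∩B∩C) = P(A) * P(B|A) * P(C|A∩B)
= 3/13 * 1/16 * 2/17
= 3/208 * 2/17 = 3/1768

3/1768


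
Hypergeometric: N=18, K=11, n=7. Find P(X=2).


P(X=2) = C(11,2)*C(7,5) / C(18,7)
= 55*21 / 31824
= 1155/31824 = 385/10608

385/10608


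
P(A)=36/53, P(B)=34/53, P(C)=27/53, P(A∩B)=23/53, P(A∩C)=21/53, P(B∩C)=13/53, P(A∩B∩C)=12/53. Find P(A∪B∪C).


P(A∪B∪C) = P(A)+P(B)+P(C) - P(AB)-P(AC)-P(BC) + P(ABC)
= 36/53+34/53+27/53 - 23/53-21/53-13/53 + 12/53
= 52/53

52/53


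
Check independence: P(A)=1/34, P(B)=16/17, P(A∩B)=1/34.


P(A)*P(B) = 1/34*16/17 = 8/289
P(A∩B) = 1/34 != 8/289, so not independent

No, A and B are not independent


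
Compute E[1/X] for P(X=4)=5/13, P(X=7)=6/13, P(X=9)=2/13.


E[1/X] = sum(g(x)*P(x))
= 1/4*5/13 + 1/7*6/13 + 1/9*2/13
= 587/3276

587/3276


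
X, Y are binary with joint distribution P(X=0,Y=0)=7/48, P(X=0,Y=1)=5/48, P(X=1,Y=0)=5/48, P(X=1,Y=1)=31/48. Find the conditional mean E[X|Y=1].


P(Y=1) = 36/48
E[X|Y=1] = (0*5 + 1*31)/36 = 31/36

31/36


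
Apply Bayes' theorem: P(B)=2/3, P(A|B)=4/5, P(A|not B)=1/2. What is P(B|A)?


P(A) = P(A|B)P(B) + P(A|B')P(B') = 4/5*2/3 + 1/2*1/3 = 7/10
P(B|A) = P(A|B)P(B)/P(A) = (8/15)/(7/10) = 16/21

16/21


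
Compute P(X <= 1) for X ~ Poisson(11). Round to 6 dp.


P(X<=1) = e^(-11)*11^0/0! + e^(-11)*11^1/1!
≈ 0.0000167017 + 0.0001837187
= 0.0002004204
≈ 0.000200

0.000200


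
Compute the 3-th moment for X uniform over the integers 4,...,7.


E[X^3] = (1/4) * sum(x^3 for x=4..7)
= 748/4 = 187

187


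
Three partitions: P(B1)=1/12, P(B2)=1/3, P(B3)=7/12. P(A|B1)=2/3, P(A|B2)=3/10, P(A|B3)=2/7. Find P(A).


P(A) = P(A|B1)P(B1) + P(A|B2)P(B2) + P(A|B3)P(B3)
= 2/3*1/12 + 3/10*1/3 + 2/7*7/12
= 1/18 + 1/10 + 1/6 = 29/90

29/90


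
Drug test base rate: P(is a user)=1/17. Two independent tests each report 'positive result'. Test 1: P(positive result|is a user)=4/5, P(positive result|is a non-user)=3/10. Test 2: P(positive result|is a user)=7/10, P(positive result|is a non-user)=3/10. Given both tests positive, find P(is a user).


After test 1: P(+) = 4/5*1/17 + 3/10*16/17 = 28/85
P(B|+) = (4/85)/(28/85) = 1/7
After test 2 (use post1 as new prior): P(+) = 7/10*1/7 + 3/10*6/7 = 5/14
P(B|+,+) = (1/10)/(5/14) = 7/25

7/25


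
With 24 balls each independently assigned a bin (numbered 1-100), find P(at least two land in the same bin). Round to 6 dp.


P(all different) = prod((100-i)/100 for i=0..23) = 0.049497
P(at least one match) = 1 - 0.049497 = 0.950503

0.950503


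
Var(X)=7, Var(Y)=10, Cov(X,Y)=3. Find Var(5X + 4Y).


Var(5X + 4Y) = 5^2*Var(X) + 4^2*Var(Y) + 2*5*4*Cov(X,Y)
= 25*7 + 16*10 + 40*3
= 175 + 160 + 120 = 455

455


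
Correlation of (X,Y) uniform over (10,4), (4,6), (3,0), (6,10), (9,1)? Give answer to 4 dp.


Cov(X,Y) = -0.2800, Var(X) = 7.4400, Var(Y) = 12.9600
rho = Cov/(sqrt(VarX)*sqrt(VarY)) = -0.0285

-0.0285


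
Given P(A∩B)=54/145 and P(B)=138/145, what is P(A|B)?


P(A|B) = P(A∩B)/P(B) = (54/145)/(138/145) = 54/138 = 9/23

9/23


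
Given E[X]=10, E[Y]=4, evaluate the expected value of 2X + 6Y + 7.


E[2X + 6Y + 7] = 2*E[X] + 6*E[Y] + 7
= (2)*(10) + (6)*(4) + (7)
= 20 + 24 + 7 = 51

51


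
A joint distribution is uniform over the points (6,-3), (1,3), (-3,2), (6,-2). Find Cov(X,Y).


E[X]=5/2, E[Y]=0, E[XY]=-33/4
Cov(X,Y) = E[XY] - E[X]E[Y] = -33/4 - 5/2*0 = -33/4

-33/4


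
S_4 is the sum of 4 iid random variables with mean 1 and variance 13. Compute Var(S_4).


By independence, Var(S_n) = n*Var(X_1) = 4*13 = 52

52


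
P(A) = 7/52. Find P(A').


P(A') = 1 - P(A) = 1 - 7/52 = 45/52

45/52


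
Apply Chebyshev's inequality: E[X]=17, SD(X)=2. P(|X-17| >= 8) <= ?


k = 8/2 = 4
Chebyshev: P(|X-mu| >= k*sigma) <= 1/k^2 = 1/4^2 = 1/16

1/16


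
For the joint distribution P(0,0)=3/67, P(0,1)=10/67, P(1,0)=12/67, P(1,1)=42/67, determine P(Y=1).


P(Y=1) = P(0,1)+P(1,1) = 10/67 + 42/67 = 52/67

52/67


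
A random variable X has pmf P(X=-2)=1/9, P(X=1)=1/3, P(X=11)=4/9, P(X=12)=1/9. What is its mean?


E[X] = sum(x * P(x))
= -2*1/9 + 1*1/3 + 11*4/9 + 12*1/9
= 19/3

19/3


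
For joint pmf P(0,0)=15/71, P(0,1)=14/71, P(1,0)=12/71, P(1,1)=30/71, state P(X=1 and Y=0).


Read from table: P(X=1, Y=0) = 12/71

12/71


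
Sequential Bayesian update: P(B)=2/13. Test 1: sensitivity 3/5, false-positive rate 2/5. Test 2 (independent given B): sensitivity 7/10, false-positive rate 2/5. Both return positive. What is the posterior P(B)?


After test 1: P(+) = 3/5*2/13 + 2/5*11/13 = 28/65
P(B|+) = (6/65)/(28/65) = 3/14
After test 2 (use post1 as new prior): P(+) = 7/10*3/14 + 2/5*11/14 = 13/28
P(B|+,+) = (3/20)/(13/28) = 21/65

21/65


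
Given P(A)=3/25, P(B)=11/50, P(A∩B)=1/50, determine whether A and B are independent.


P(A)*P(B) = 3/25*11/50 = 33/1250
P(A∩B) = 1/50 != 33/1250, so not independent

No, A and B are not independent


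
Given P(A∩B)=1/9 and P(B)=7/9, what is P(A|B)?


P(A|B) = P(A∩B)/P(B) = (9/81)/(63/81) = 9/63 = 1/7

1/7


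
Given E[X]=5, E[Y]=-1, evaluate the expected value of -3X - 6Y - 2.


E[-3X - 6Y - 2] = -3*E[X] - 6*E[Y] - 2
= (-3)*(5) + (-6)*(-1) + (-2)
= -15 + 6 - 2 = -11

-11


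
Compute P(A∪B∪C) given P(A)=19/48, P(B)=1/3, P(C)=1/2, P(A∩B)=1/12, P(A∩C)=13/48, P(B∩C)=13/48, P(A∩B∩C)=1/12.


P(A∪B∪C) = P(A)+P(B)+P(C) - P(AB)-P(AC)-P(BC) + P(ABC)
= 19/48+1/3+1/2 - 1/12-13/48-13/48 + 1/12
= 11/16

11/16


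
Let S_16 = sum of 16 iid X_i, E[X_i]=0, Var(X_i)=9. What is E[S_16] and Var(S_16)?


E[S_n] = n*mu = 16*0 = 0
Var(S_n) = n*sigma^2 = 16*9 = 144

E[S_16]=0, Var(S_16)=144


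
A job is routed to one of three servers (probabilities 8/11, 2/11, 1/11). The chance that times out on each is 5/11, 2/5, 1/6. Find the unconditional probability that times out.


P(A) = P(A|B1)P(B1) + P(A|B2)P(B2) + P(A|B3)P(B3)
= 5/11*8/11 + 2/5*2/11 + 1/6*1/11
= 40/121 + 4/55 + 1/66 = 1519/3630

1519/3630


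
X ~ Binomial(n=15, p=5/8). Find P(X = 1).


P(X=1) = C(15,1) * p^1 * (1-p)^14
= 15 * 5/8 * 4782969/4398046511104
= 358722675/35184372088832

358722675/35184372088832


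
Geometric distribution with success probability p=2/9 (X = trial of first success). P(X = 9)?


P(X=9) = (1-p)^8 * p = (7/9)^8 * 2/9
= 5764801/43046721 * 2/9 = 11529602/387420489

11529602/387420489


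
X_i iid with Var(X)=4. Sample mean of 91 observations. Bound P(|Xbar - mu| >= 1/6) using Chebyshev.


Var(Xbar) = Var(X)/n = 4/91
Chebyshev: P(|Xbar-mu| >= 1/6) <= Var(Xbar)/(1/6)^2 = (4/91)/(1/36) = 144/91
Bound exceeds 1, so trivial bound: 1

1


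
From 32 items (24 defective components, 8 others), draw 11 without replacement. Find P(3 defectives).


P(X=3) = C(24,3)*C(8,8) / C(32,11)
= 2024*1 / 129024480
= 2024/129024480 = 11/701220

11/701220


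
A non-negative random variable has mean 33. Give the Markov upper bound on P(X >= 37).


Markov: P(X >= a) <= E[X]/a
P(X >= 37) <= 33/37

33/37


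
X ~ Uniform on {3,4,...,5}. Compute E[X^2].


E[X^2] = (1/3) * sum(x^2 for x=3..5)
= 50/3

50/3


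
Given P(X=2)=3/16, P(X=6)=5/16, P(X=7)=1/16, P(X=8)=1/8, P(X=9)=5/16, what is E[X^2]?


E[X^2] = sum(g(x)*P(x))
= 4*3/16 + 36*5/16 + 49*1/16 + 64*1/8 + 81*5/16
= 387/8

387/8


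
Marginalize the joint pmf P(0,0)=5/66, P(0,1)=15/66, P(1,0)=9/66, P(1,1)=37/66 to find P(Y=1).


P(Y=1) = P(0,1)+P(1,1) = 15/66 + 37/66 = 52/66 = 26/33

26/33


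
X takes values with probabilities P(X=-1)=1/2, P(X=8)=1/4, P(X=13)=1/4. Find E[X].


E[X] = sum(x * P(x))
= -1*1/2 + 8*1/4 + 13*1/4
= 19/4

19/4


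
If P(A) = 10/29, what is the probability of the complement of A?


P(A') = 1 - P(A) = 1 - 10/29 = 19/29

19/29


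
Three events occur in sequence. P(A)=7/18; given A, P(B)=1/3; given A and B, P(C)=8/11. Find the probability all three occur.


P(A∩B∩C) = P(A) * P(B|A) * P(C|A∩B)
= 7/18 * 1/3 * 8/11
= 7/54 * 8/11 = 28/297

28/297


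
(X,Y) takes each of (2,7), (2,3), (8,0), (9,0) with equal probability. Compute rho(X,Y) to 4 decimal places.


Cov(X,Y) = -8.1250, Var(X) = 10.6875, Var(Y) = 8.2500
rho = Cov/(sqrt(VarX)*sqrt(VarY)) = -0.8653

-0.8653


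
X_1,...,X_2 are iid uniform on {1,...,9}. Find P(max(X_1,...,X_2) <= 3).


P(max <= 3) = P(all X_i <= 3) = (P(X_1 <= 3))^2
= (3/9)^2 = (1/3)^2 = 1/9

1/9


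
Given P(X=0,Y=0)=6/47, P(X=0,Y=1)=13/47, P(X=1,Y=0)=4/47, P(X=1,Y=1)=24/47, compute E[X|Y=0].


P(Y=0) = 10/47
E[X|Y=0] = (0*6 + 1*4)/10 = 4/10 = 2/5

2/5


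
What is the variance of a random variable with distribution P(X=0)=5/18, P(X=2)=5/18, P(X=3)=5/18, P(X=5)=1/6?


E[X] = 20/9, E[X^2] = 70/9
Var(X) = E[X^2] - (E[X])^2 = 70/9 - (20/9)^2 = 230/81

230/81


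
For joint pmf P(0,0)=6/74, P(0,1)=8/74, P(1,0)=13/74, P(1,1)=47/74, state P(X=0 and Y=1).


Read from table: P(X=0, Y=1) = 8/74 = 4/37

4/37


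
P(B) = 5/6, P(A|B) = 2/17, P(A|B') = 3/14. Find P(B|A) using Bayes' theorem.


P(A) = P(A|B)P(B) + P(A|B')P(B') = 2/17*5/6 + 3/14*1/6 = 191/1428
P(B|A) = P(A|B)P(B)/P(A) = (5/51)/(191/1428) = 140/191

140/191


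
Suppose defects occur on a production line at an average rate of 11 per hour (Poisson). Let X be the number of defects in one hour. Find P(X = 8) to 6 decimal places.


P(X=8) = e^(-11) * 11^8 / 8!
≈ 0.00001670170079 * 214358881 / 40320
≈ 0.088794

0.088794


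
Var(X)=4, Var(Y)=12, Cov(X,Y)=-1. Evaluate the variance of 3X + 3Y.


Var(3X + 3Y) = 3^2*Var(X) + 3^2*Var(Y) + 2*3*3*Cov(X,Y)
= 9*4 + 9*12 + 18*(-1)
= 36 + 108 - 18 = 126

126


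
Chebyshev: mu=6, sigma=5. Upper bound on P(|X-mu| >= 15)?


k = 15/5 = 3
Chebyshev: P(|X-mu| >= k*sigma) <= 1/k^2 = 1/3^2 = 1/9

1/9


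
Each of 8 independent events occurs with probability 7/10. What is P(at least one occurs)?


P(at least one) = 1 - P(none)
P(none) = (1 - 7/10)^8 = (3/10)^8 = 6561/100000000
P(at least one) = 1 - 6561/100000000 = 99993439/100000000

99993439/100000000


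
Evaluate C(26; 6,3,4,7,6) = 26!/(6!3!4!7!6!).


26! = 403291461126605635584000000
Denominator: 6!=720 * 3!=6 * 4!=24 * 7!=5040 * 6!=720
Coefficient = 403291461126605635584000000 / 376233984000 = 1071916621776000

1071916621776000


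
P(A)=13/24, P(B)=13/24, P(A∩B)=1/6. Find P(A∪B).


P(A∪B) = P(A) + P(B) - P(A∩B)
= 13/24 + 13/24 - 1/6 = 11/12

11/12


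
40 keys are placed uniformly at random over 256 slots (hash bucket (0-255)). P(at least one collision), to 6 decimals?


P(all different) = prod((256-i)/256 for i=0..39) = 0.040078
P(at least one match) = 1 - 0.040078 = 0.959922

0.959922


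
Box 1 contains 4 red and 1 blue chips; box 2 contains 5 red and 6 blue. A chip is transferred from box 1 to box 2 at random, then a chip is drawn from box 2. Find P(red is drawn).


P(transfer red) = 4/5; P(transfer blue) = 1/5
If red transferred: Urn II has 6 red of 12, so P(red|red moved) = 1/2
If blue transferred: Urn II has 5 red of 12, so P(red|blue moved) = 5/12
By total probability: P(red) = 4/5*1/2 + 1/5*5/12 = 29/60

29/60


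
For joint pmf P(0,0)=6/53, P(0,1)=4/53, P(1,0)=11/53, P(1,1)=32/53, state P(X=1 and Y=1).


Read from table: P(X=1, Y=1) = 32/53

32/53


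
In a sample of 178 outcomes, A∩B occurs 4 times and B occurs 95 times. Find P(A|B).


P(A|B) = P(A∩B)/P(B) = (4/178)/(95/178) = 4/95

4/95


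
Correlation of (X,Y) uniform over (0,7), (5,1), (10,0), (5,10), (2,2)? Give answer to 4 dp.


Cov(X,Y) = -5.8000, Var(X) = 11.4400, Var(Y) = 14.8000
rho = Cov/(sqrt(VarX)*sqrt(VarY)) = -0.4457

-0.4457


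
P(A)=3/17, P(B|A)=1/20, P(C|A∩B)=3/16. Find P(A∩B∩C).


P(A∩B∩C) = P(A) * P(B|A) * P(C|A∩B)
= 3/17 * 1/20 * 3/16
= 3/340 * 3/16 = 9/5440

9/5440


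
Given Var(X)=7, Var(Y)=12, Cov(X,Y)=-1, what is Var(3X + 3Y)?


Var(3X + 3Y) = 3^2*Var(X) + 3^2*Var(Y) + 2*3*3*Cov(X,Y)
= 9*7 + 9*12 + 18*(-1)
= 63 + 108 - 18 = 153

153


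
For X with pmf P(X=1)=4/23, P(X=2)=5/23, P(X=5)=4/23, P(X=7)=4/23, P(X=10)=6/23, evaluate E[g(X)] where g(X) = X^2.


E[X^2] = sum(g(x)*P(x))
= 1*4/23 + 4*5/23 + 25*4/23 + 49*4/23 + 100*6/23
= 40

40


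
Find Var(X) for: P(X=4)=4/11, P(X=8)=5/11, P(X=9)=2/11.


E[X] = 74/11, E[X^2] = 546/11
Var(X) = E[X^2] - (E[X])^2 = 546/11 - (74/11)^2 = 530/121

530/121


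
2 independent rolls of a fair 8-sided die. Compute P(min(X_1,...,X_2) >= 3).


P(min >= 3) = P(all X_i >= 3) = (P(X_1 >= 3))^2
= (6/8)^2 = (3/4)^2 = 9/16

9/16


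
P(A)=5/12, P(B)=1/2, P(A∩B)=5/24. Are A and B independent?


P(A)*P(B) = 5/12*1/2 = 5/24
P(A∩B) = 5/24, which equals P(A)P(B), so independent

Yes, A and B are independent


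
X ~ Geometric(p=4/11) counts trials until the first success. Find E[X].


For geometric (trials until first success), E[X] = 1/p = 1/(4/11) = 11/4

11/4


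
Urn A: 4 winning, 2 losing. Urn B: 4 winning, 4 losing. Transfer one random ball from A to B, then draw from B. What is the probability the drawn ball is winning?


P(transfer winning) = 4/6 = 2/3; P(transfer losing) = 1/3
If winning transferred: Urn II has 5 winning of 9, so P(winning|winning moved) = 5/9
If losing transferred: Urn II has 4 winning of 9, so P(winning|losing moved) = 4/9
By total probability: P(winning) = 2/3*5/9 + 1/3*4/9 = 14/27

14/27


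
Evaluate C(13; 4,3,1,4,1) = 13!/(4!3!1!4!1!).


13! = 6227020800
Denominator: 4!=24 * 3!=6 * 1!=1 * 4!=24 * 1!=1
Coefficient = 6227020800 / 3456 = 1801800

1801800


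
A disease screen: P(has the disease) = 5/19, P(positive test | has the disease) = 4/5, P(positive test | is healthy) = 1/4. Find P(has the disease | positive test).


P(A) = P(A|B)P(B) + P(A|B')P(B') = 4/5*5/19 + 1/4*14/19 = 15/38
P(B|A) = P(A|B)P(B)/P(A) = (4/19)/(15/38) = 8/15

8/15


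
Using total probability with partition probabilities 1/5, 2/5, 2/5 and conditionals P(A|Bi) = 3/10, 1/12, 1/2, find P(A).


P(A) = P(A|B1)P(B1) + P(A|B2)P(B2) + P(A|B3)P(B3)
= 3/10*1/5 + 1/12*2/5 + 1/2*2/5
= 3/50 + 1/30 + 1/5 = 22/75

22/75


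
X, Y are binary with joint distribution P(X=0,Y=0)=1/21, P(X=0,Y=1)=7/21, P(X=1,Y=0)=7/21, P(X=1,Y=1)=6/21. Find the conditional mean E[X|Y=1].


P(Y=1) = 13/21
E[X|Y=1] = (0*7 + 1*6)/13 = 6/13

6/13


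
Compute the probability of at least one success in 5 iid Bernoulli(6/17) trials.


P(at least one) = 1 - P(none)
P(none) = (1 - 6/17)^5 = (11/17)^5 = 161051/1419857
P(at least one) = 1 - 161051/1419857 = 1258806/1419857

1258806/1419857


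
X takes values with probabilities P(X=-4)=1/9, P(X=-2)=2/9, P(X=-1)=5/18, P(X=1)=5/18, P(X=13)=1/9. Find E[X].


E[X] = sum(x * P(x))
= -4*1/9 - 2*2/9 - 1*5/18 + 1*5/18 + 13*1/9
= 5/9

5/9


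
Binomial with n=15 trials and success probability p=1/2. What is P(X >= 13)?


P(X>=13) = P(X=13) + P(X=14) + P(X=15)
= 105/32768 + 15/32768 + 1/32768
= 121/32768

121/32768


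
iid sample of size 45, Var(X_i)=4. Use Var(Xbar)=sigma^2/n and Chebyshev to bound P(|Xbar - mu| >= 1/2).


Var(Xbar) = Var(X)/n = 4/45
Chebyshev: P(|Xbar-mu| >= 1/2) <= Var(Xbar)/(1/2)^2 = (4/45)/(1/4) = 16/45

16/45


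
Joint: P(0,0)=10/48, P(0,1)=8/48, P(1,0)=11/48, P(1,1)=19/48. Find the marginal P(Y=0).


P(Y=0) = P(0,0)+P(1,0) = 10/48 + 11/48 = 21/48 = 7/16

7/16


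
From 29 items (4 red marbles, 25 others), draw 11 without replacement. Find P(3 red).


P(X=3) = C(4,3)*C(25,8) / C(29,11)
= 4*1081575 / 34597290
= 4326300/34597290 = 330/2639

330/2639


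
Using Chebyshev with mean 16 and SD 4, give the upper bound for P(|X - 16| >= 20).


k = 20/4 = 5
Chebyshev: P(|X-mu| >= k*sigma) <= 1/k^2 = 1/5^2 = 1/25

1/25


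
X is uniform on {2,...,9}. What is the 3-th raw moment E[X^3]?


E[X^3] = (1/8) * sum(x^3 for x=2..9)
= 2024/8 = 253

253


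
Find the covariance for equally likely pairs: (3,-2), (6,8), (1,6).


E[X]=10/3, E[Y]=4, E[XY]=16
Cov(X,Y) = E[XY] - E[X]E[Y] = 16 - 10/3*4 = 8/3

8/3


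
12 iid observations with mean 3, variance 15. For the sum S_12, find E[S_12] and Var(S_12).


E[S_n] = n*mu = 12*3 = 36
Var(S_n) = n*sigma^2 = 12*15 = 180

E[S_12]=36, Var(S_12)=180


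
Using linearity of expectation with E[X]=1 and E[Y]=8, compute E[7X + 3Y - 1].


E[7X + 3Y - 1] = 7*E[X] + 3*E[Y] - 1
= (7)*(1) + (3)*(8) + (-1)
= 7 + 24 - 1 = 30

30


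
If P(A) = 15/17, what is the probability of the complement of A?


P(A') = 1 - P(A) = 1 - 15/17 = 2/17

2/17


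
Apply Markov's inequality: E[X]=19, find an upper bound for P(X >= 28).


Markov: P(X >= a) <= E[X]/a
P(X >= 28) <= 19/28

19/28


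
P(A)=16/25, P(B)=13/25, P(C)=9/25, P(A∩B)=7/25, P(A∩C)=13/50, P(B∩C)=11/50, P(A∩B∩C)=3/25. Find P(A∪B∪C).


P(A∪B∪C) = P(A)+P(B)+P(C) - P(AB)-P(AC)-P(BC) + P(ABC)
= 16/25+13/25+9/25 - 7/25-13/50-11/50 + 3/25
= 22/25

22/25
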